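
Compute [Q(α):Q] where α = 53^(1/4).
[Q(α):Q] = 4

α is a root of x^4 - 53. By Eisenstein's criterion at the prime p = 53 (which divides the constant term 53 but p^2 = 2809 does not, since 53 is squarefree), x^4 - 53 is irreducible over Q. Hence [Q(α):Q] = 4.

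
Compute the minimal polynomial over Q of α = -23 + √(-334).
m_α(x) = x^2 + 46x + 863

From α + 23 = √(-334), squaring gives (α + 23)^2 = -334, i.e. α^2 + 46α + 529 = -334, so α^2 + 46α + 863 = 0. The discriminant of x^2 + 46x + 863 is (46)^2 - 4·(863) = 2116 - 3452 = -1336, and 4·(-334) is not a perfect square in Q since -334 is squarefree and ≠ 1. Hence x^2 + 46x + 863 is irreducible over Q and is the minimal polynomial of α.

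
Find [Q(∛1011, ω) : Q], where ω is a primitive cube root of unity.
[Q(∛1011, ω) : Q] = 6

[Q(∛1011):Q] = 3 (min poly x^3 - 1011, irreducible since 1011 is not a perfect cube). [Q(ω):Q] = 2 (min poly x^2 + x + 1). Since Q(∛1011) ⊂ R and ω ∉ R, we have ω ∉ Q(∛1011), so x^2 + x + 1 remains irreducible over Q(∛1011) and [Q(∛1011, ω) : Q(∛1011)] = 2. By the tower law, [Q(∛1011, ω) : Q] = 3 · 2 = 6. (In fact Q(∛1011, ω) is the splitting field of x^3 - 1011 over Q.)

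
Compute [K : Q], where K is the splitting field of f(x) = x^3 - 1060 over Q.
[K : Q] = 6

The roots of x^3 - 1060 are ∛1060, ω∛1060, ω^2∛1060 where ω = e^(2πi/3) is a primitive cube root of unity, so K = Q(∛1060, ω). Now [Q(∛1060):Q] = 3 (since 1060 is not a perfect cube, x^3 - 1060 is irreducible) and [Q(ω):Q] = 2. Both 2 and 3 divide [K:Q], and [K:Q] ≤ 3·2 = 6, so [K:Q] = 6. (Equivalently: Q(∛1060) ⊂ R but ω ∉ R, so [K : Q(∛1060)] = 2.)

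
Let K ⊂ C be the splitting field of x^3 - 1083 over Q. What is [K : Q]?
[K : Q] = 6

The roots of x^3 - 1083 are ∛1083, ω∛1083, ω^2∛1083 where ω = e^(2πi/3) is a primitive cube root of unity, so K = Q(∛1083, ω). Now [Q(∛1083):Q] = 3 (since 1083 is not a perfect cube, x^3 - 1083 is irreducible) and [Q(ω):Q] = 2. Both 2 and 3 divide [K:Q], and [K:Q] ≤ 3·2 = 6, so [K:Q] = 6. (Equivalently: Q(∛1083) ⊂ R but ω ∉ R, so [K : Q(∛1083)] = 2.)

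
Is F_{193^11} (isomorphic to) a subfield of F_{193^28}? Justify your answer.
No: F_{193^11} is not a subfield of F_{193^28}

F_{p^m} embeds in F_{p^n} iff m | n. Here 11 ∤ 28 (since 28 = 2·11 + 6 with remainder 6 ≠ 0), so F_{193^11} is not a subfield of F_{193^28}. Equivalently: if it were, the tower law would give 11 = [F_{193^11}:F_193] dividing [F_{193^28}:F_193] = 28, contradiction.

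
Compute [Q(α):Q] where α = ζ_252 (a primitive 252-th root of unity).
[Q(α):Q] = 72

The minimal polynomial of ζ_252 over Q is the 252-th cyclotomic polynomial Φ_252(x), which is irreducible over Q and has degree φ(252) = 72. Hence [Q(α):Q] = φ(252) = 72.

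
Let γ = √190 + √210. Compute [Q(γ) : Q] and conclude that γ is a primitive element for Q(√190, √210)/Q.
[Q(γ) : Q] = 4 (equivalently, Q(γ) = Q(√190, √210))

Obviously Q(γ) ⊆ Q(√190, √210), and [Q(√190, √210):Q] = 4 (since 190, 210 are distinct squarefree integers > 1 with 39900 not a perfect square). To show equality we compute the minimal polynomial of γ. From γ = √190 + √210: γ^2 = 190 + 2√(39900) + 210 = 400 + 2√(39900), so γ^2 - 400 = 2√(39900); squaring, (γ^2 - 400)^2 = 4·39900, i.e. γ^4 - 800γ^2 + 160000 - 159600 = 0, i.e. γ^4 - 800γ^2 + 400 = 0. So γ is a root of x^4 - 800x^2 + 400. This polynomial is irreducible over Q: it has no rational root (each ±√190 ± √210 is irrational), and any factorization into two quadratics over Q would force √(39900) ∈ Q (pairing opposite roots) or √190, √210 ∈ Q (other pairings), all impossible. Hence [Q(γ):Q] = 4 = [Q(√190, √210):Q], so Q(γ) = Q(√190, √210).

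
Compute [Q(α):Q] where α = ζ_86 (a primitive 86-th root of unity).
[Q(α):Q] = 42

The minimal polynomial of ζ_86 over Q is the 86-th cyclotomic polynomial Φ_86(x), which is irreducible over Q and has degree φ(86) = 42. Hence [Q(α):Q] = φ(86) = 42.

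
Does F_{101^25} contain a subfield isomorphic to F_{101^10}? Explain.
No: F_{101^10} is not a subfield of F_{101^25}

F_{p^m} embeds in F_{p^n} iff m | n. Here 10 ∤ 25 (since 25 = 2·10 + 5 with remainder 5 ≠ 0), so F_{101^10} is not a subfield of F_{101^25}. Equivalently: if it were, the tower law would give 10 = [F_{101^10}:F_101] dividing [F_{101^25}:F_101] = 25, contradiction.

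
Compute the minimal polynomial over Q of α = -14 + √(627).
m_α(x) = x^2 + 28x - 431

From α + 14 = √(627), squaring gives (α + 14)^2 = 627, i.e. α^2 + 28α + 196 = 627, so α^2 + 28α - 431 = 0. The discriminant of x^2 + 28x - 431 is (28)^2 - 4·(-431) = 784 + 1724 = 2508, and 4·(627) is not a perfect square in Q since 627 is squarefree and ≠ 1. Hence x^2 + 28x - 431 is irreducible over Q and is the minimal polynomial of α.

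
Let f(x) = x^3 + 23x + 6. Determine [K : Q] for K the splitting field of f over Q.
[K : Q] = 6

By the rational root test, any rational root of the monic integer polynomial f(x) = x^3 + 23x + 6 must be an integer dividing the constant term 6, i.e. one of ±{1, 2, 3, 6}. Evaluating: f(1) = 30, f(-1) = -18, f(2) = 60, f(-2) = -48, f(3) = 102, f(-3) = -90, f(6) = 360, f(-6) = -348; none is 0, so f has no rational root and is therefore irreducible over Q (a cubic with no linear factor over a field is irreducible). For an irreducible cubic, the Galois group is A_3 or S_3 according as the discriminant disc(f) = -4a^3 - 27b^2 = -4·(23)^3 - 27·(6)^2 = -49640 is or is not a square in Q. Here disc(f) = -49640 is not a perfect square in Q, so the Galois group of f over Q is not contained in A_3 and must be all of S_3. The splitting field has degree |S_3| = 6 over Q, so [K : Q] = 6.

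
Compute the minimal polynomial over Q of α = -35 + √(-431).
m_α(x) = x^2 + 70x + 1656

From α + 35 = √(-431), squaring gives (α + 35)^2 = -431, i.e. α^2 + 70α + 1225 = -431, so α^2 + 70α + 1656 = 0. The discriminant of x^2 + 70x + 1656 is (70)^2 - 4·(1656) = 4900 - 6624 = -1724, and 4·(-431) is not a perfect square in Q since -431 is squarefree and ≠ 1. Hence x^2 + 70x + 1656 is irreducible over Q and is the minimal polynomial of α.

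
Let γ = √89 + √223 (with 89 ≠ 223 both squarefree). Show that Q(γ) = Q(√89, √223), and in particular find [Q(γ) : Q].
[Q(γ) : Q] = 4 (equivalently, Q(γ) = Q(√89, √223))

Obviously Q(γ) ⊆ Q(√89, √223), and [Q(√89, √223):Q] = 4 (since 89, 223 are distinct squarefree integers > 1 with 19847 not a perfect square). To show equality we compute the minimal polynomial of γ. From γ = √89 + √223: γ^2 = 89 + 2√(19847) + 223 = 312 + 2√(19847), so γ^2 - 312 = 2√(19847); squaring, (γ^2 - 312)^2 = 4·19847, i.e. γ^4 - 624γ^2 + 97344 - 79388 = 0, i.e. γ^4 - 624γ^2 + 17956 = 0. So γ is a root of x^4 - 624x^2 + 17956. This polynomial is irreducible over Q: it has no rational root (each ±√89 ± √223 is irrational), and any factorization into two quadratics over Q would force √(19847) ∈ Q (pairing opposite roots) or √89, √223 ∈ Q (other pairings), all impossible. Hence [Q(γ):Q] = 4 = [Q(√89, √223):Q], so Q(γ) = Q(√89, √223).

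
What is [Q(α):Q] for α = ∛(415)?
[Q(α):Q] = 3

The minimal polynomial of α is x^3 - 415, irreducible over Q since 415 is not a perfect cube (so x^3 - 415 has no rational root). Hence [Q(α):Q] = deg(m_α) = 3.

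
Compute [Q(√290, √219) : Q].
[Q(√290, √219) : Q] = 4

[Q(√290):Q] = 2 (min poly x^2 - 290, irreducible since 290 is squarefree > 1). For the top step, suppose √219 ∈ Q(√290), say √219 = c + d√290 with c, d ∈ Q. Squaring: 219 = c^2 + 290d^2 + 2cd√290. Since √290 ∉ Q this forces 2cd = 0. If d = 0 then √219 = c ∈ Q, contradicting 219 squarefree > 1. If c = 0 then 219 = 290d^2, so 290·219 = (290d)^2 is a perfect square in Q — but 290·219 = 63510 is not a perfect square (since 290 and 219 are distinct squarefree integers). Contradiction. Hence √219 ∉ Q(√290), so x^2 - 219 stays irreducible over Q(√290) and [Q(√290, √219) : Q(√290)] = 2. By the tower law, [Q(√290, √219) : Q] = 2 · 2 = 4.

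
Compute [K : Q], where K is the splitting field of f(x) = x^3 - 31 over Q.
[K : Q] = 6

The roots of x^3 - 31 are ∛31, ω∛31, ω^2∛31 where ω = e^(2πi/3) is a primitive cube root of unity, so K = Q(∛31, ω). Now [Q(∛31):Q] = 3 (since 31 is not a perfect cube, x^3 - 31 is irreducible) and [Q(ω):Q] = 2. Both 2 and 3 divide [K:Q], and [K:Q] ≤ 3·2 = 6, so [K:Q] = 6. (Equivalently: Q(∛31) ⊂ R but ω ∉ R, so [K : Q(∛31)] = 2.)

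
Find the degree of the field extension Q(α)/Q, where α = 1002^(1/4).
[Q(α):Q] = 4

α is a root of x^4 - 1002. By Eisenstein's criterion at the prime p = 2 (which divides the constant term 1002 but p^2 = 4 does not, since 1002 is squarefree), x^4 - 1002 is irreducible over Q. Hence [Q(α):Q] = 4.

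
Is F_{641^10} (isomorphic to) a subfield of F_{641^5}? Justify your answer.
No: F_{641^10} is not a subfield of F_{641^5}

F_{p^m} embeds in F_{p^n} iff m | n. Here 10 ∤ 5 (since 5 = 0·10 + 5 with remainder 5 ≠ 0), so F_{641^10} is not a subfield of F_{641^5}. Equivalently: if it were, the tower law would give 10 = [F_{641^10}:F_641] dividing [F_{641^5}:F_641] = 5, contradiction.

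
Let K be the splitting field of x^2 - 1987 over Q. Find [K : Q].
[K : Q] = 2

f(x) = x^2 - 1987 factors as (x - √1987)(x + √1987). The splitting field is K = Q(√1987). Since 1987 is squarefree and > 1, it is not a perfect square, so x^2 - 1987 is irreducible over Q and [Q(√1987) : Q] = 2. Hence [K : Q] = 2.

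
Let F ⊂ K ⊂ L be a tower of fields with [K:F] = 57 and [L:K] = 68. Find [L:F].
[L:F] = 3876

The tower law says that for any tower of field extensions F ⊂ K ⊂ L with finite degrees, [L:F] = [L:K] · [K:F]. Here this gives [L:F] = 68 · 57 = 3876.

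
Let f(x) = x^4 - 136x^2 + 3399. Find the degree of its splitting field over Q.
[K : Q] = 4

Solving the quadratic in x^2: x^2 = (136 ± √(136^2 - 4·3399))/2 = (136 ± √4900)/2 = (136 ± 70)/2, giving x^2 = 33 or x^2 = 103. So f(x) = (x^2 - 33)(x^2 - 103) and the roots of f are ±√33, ±√103. Hence the splitting field is K = Q(√33, √103). Since 33 and 103 are distinct squarefree integers > 1, their product 3399 is not a perfect square, so √103 ∉ Q(√33). By the tower law [K:Q] = [Q(√33,√103):Q(√33)] · [Q(√33):Q] = 2 · 2 = 4.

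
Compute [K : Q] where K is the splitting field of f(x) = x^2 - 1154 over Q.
[K : Q] = 2

f(x) = x^2 - 1154 factors as (x - √1154)(x + √1154). The splitting field is K = Q(√1154). Since 1154 is squarefree and > 1, it is not a perfect square, so x^2 - 1154 is irreducible over Q and [Q(√1154) : Q] = 2. Hence [K : Q] = 2.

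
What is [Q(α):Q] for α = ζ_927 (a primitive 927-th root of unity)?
[Q(α):Q] = 612

The minimal polynomial of ζ_927 over Q is the 927-th cyclotomic polynomial Φ_927(x), which is irreducible over Q and has degree φ(927) = 612. Hence [Q(α):Q] = φ(927) = 612.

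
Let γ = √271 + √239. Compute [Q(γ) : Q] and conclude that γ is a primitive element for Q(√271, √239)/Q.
[Q(γ) : Q] = 4 (equivalently, Q(γ) = Q(√271, √239))

Obviously Q(γ) ⊆ Q(√271, √239), and [Q(√271, √239):Q] = 4 (since 271, 239 are distinct squarefree integers > 1 with 64769 not a perfect square). To show equality we compute the minimal polynomial of γ. From γ = √271 + √239: γ^2 = 271 + 2√(64769) + 239 = 510 + 2√(64769), so γ^2 - 510 = 2√(64769); squaring, (γ^2 - 510)^2 = 4·64769, i.e. γ^4 - 1020γ^2 + 260100 - 259076 = 0, i.e. γ^4 - 1020γ^2 + 1024 = 0. So γ is a root of x^4 - 1020x^2 + 1024. This polynomial is irreducible over Q: it has no rational root (each ±√271 ± √239 is irrational), and any factorization into two quadratics over Q would force √(64769) ∈ Q (pairing opposite roots) or √271, √239 ∈ Q (other pairings), all impossible. Hence [Q(γ):Q] = 4 = [Q(√271, √239):Q], so Q(γ) = Q(√271, √239).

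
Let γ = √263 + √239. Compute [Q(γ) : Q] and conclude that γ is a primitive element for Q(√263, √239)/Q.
[Q(γ) : Q] = 4 (equivalently, Q(γ) = Q(√263, √239))

Obviously Q(γ) ⊆ Q(√263, √239), and [Q(√263, √239):Q] = 4 (since 263, 239 are distinct squarefree integers > 1 with 62857 not a perfect square). To show equality we compute the minimal polynomial of γ. From γ = √263 + √239: γ^2 = 263 + 2√(62857) + 239 = 502 + 2√(62857), so γ^2 - 502 = 2√(62857); squaring, (γ^2 - 502)^2 = 4·62857, i.e. γ^4 - 1004γ^2 + 252004 - 251428 = 0, i.e. γ^4 - 1004γ^2 + 576 = 0. So γ is a root of x^4 - 1004x^2 + 576. This polynomial is irreducible over Q: it has no rational root (each ±√263 ± √239 is irrational), and any factorization into two quadratics over Q would force √(62857) ∈ Q (pairing opposite roots) or √263, √239 ∈ Q (other pairings), all impossible. Hence [Q(γ):Q] = 4 = [Q(√263, √239):Q], so Q(γ) = Q(√263, √239).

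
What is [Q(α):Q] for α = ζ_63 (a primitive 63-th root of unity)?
[Q(α):Q] = 36

The minimal polynomial of ζ_63 over Q is the 63-th cyclotomic polynomial Φ_63(x), which is irreducible over Q and has degree φ(63) = 36. Hence [Q(α):Q] = φ(63) = 36.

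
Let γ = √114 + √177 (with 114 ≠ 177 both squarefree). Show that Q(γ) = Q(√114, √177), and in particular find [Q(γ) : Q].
[Q(γ) : Q] = 4 (equivalently, Q(γ) = Q(√114, √177))

Obviously Q(γ) ⊆ Q(√114, √177), and [Q(√114, √177):Q] = 4 (since 114, 177 are distinct squarefree integers > 1 with 20178 not a perfect square). To show equality we compute the minimal polynomial of γ. From γ = √114 + √177: γ^2 = 114 + 2√(20178) + 177 = 291 + 2√(20178), so γ^2 - 291 = 2√(20178); squaring, (γ^2 - 291)^2 = 4·20178, i.e. γ^4 - 582γ^2 + 84681 - 80712 = 0, i.e. γ^4 - 582γ^2 + 3969 = 0. So γ is a root of x^4 - 582x^2 + 3969. This polynomial is irreducible over Q: it has no rational root (each ±√114 ± √177 is irrational), and any factorization into two quadratics over Q would force √(20178) ∈ Q (pairing opposite roots) or √114, √177 ∈ Q (other pairings), all impossible. Hence [Q(γ):Q] = 4 = [Q(√114, √177):Q], so Q(γ) = Q(√114, √177).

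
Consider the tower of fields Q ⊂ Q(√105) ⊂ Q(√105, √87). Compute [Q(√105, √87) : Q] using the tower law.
[Q(√105, √87) : Q] = 4

[Q(√105):Q] = 2 (min poly x^2 - 105, irreducible since 105 is squarefree > 1). For the top step, suppose √87 ∈ Q(√105), say √87 = c + d√105 with c, d ∈ Q. Squaring: 87 = c^2 + 105d^2 + 2cd√105. Since √105 ∉ Q this forces 2cd = 0. If d = 0 then √87 = c ∈ Q, contradicting 87 squarefree > 1. If c = 0 then 87 = 105d^2, so 105·87 = (105d)^2 is a perfect square in Q — but 105·87 = 9135 is not a perfect square (since 105 and 87 are distinct squarefree integers). Contradiction. Hence √87 ∉ Q(√105), so x^2 - 87 stays irreducible over Q(√105) and [Q(√105, √87) : Q(√105)] = 2. By the tower law, [Q(√105, √87) : Q] = 2 · 2 = 4.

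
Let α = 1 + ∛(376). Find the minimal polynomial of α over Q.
m_α(x) = x^3 - 3x^2 + 3x - 377

Set β = α - 1 = ∛(376), so β^3 = 376. Then (α - 1)^3 - 376 = 0, i.e. α is a root of g(x) = (x - 1)^3 - 376 = x^3 - 3x^2 + 3x - 377. Since g(x) = h(x - 1) where h(x) = x^3 - 376, and h is irreducible over Q (because 376 is not a perfect cube, so h has no rational root, and a monic cubic with no rational root is irreducible), g is also irreducible (irreducibility is preserved under the substitution x → x - 1). Hence m_α(x) = x^3 - 3x^2 + 3x - 377.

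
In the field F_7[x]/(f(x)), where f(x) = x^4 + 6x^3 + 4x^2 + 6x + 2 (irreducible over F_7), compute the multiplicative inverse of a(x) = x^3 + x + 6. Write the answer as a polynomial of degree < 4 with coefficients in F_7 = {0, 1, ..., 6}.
a(x)^(-1) ≡ 4x^2 + 4x + 4 (mod f(x))

Since f is irreducible over F_7, F_7[x]/(f) is a field and a(x) ≠ 0 has an inverse. Apply the extended Euclidean algorithm to f(x) and a(x) in F_7[x]: f(x) = (x + 6)·a(x) + (3x^2 + x + 1);  a(x) = (5x + 3)·(3x^2 + x + 1) + (3). The last nonzero remainder is the constant 3 = gcd(f, a) in F_7. Back-substituting through the division chain expresses 3 = s(x)·a(x) + t(x)·f(x) with s(x) ≡ 5x^2 + 5x + 5 (mod f), so (5x^2 + 5x + 5)·a(x) ≡ 3 (mod f). Multiplying by 3^(-1) ≡ 5 in F_7 gives a(x)^(-1) ≡ 5·(5x^2 + 5x + 5) ≡ 4x^2 + 4x + 4 (mod f). Check: (x^3 + x + 6)·(4x^2 + 4x + 4) = 4x^5 + 4x^4 + x^3 + 3 ≡ 1 (mod x^4 + 6x^3 + 4x^2 + 6x + 2).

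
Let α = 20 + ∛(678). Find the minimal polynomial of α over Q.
m_α(x) = x^3 - 60x^2 + 1200x - 8678

Set β = α - 20 = ∛(678), so β^3 = 678. Then (α - 20)^3 - 678 = 0, i.e. α is a root of g(x) = (x - 20)^3 - 678 = x^3 - 60x^2 + 1200x - 8678. Since g(x) = h(x - 20) where h(x) = x^3 - 678, and h is irreducible over Q (because 678 is not a perfect cube, so h has no rational root, and a monic cubic with no rational root is irreducible), g is also irreducible (irreducibility is preserved under the substitution x → x - 20). Hence m_α(x) = x^3 - 60x^2 + 1200x - 8678.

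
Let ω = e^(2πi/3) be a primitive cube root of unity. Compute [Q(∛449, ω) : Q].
[Q(∛449, ω) : Q] = 6

[Q(∛449):Q] = 3 (min poly x^3 - 449, irreducible since 449 is not a perfect cube). [Q(ω):Q] = 2 (min poly x^2 + x + 1). Since Q(∛449) ⊂ R and ω ∉ R, we have ω ∉ Q(∛449), so x^2 + x + 1 remains irreducible over Q(∛449) and [Q(∛449, ω) : Q(∛449)] = 2. By the tower law, [Q(∛449, ω) : Q] = 3 · 2 = 6. (In fact Q(∛449, ω) is the splitting field of x^3 - 449 over Q.)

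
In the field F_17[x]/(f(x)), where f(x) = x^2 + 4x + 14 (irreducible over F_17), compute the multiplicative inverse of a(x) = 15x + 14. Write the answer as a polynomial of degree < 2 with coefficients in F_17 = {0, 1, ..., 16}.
a(x)^(-1) ≡ 10x + 8 (mod f(x))

Since f is irreducible over F_17, F_17[x]/(f) is a field and a(x) ≠ 0 has an inverse. Apply the extended Euclidean algorithm to f(x) and a(x) in F_17[x]: f(x) = (8x + 3)·a(x) + (6). The last nonzero remainder is the constant 6 = gcd(f, a) in F_17. Back-substituting through the division chain expresses 6 = s(x)·a(x) + t(x)·f(x) with s(x) ≡ 9x + 14 (mod f), so (9x + 14)·a(x) ≡ 6 (mod f). Multiplying by 6^(-1) ≡ 3 in F_17 gives a(x)^(-1) ≡ 3·(9x + 14) ≡ 10x + 8 (mod f). Check: (15x + 14)·(10x + 8) = 14x^2 + 5x + 10 ≡ 1 (mod x^2 + 4x + 14).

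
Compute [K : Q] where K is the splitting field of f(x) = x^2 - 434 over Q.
[K : Q] = 2

f(x) = x^2 - 434 factors as (x - √434)(x + √434). The splitting field is K = Q(√434). Since 434 is squarefree and > 1, it is not a perfect square, so x^2 - 434 is irreducible over Q and [Q(√434) : Q] = 2. Hence [K : Q] = 2.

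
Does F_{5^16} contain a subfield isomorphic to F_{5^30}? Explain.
No: F_{5^30} is not a subfield of F_{5^16}

F_{p^m} embeds in F_{p^n} iff m | n. Here 30 ∤ 16 (since 16 = 0·30 + 16 with remainder 16 ≠ 0), so F_{5^30} is not a subfield of F_{5^16}. Equivalently: if it were, the tower law would give 30 = [F_{5^30}:F_5] dividing [F_{5^16}:F_5] = 16, contradiction.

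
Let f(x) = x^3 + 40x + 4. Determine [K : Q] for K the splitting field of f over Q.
[K : Q] = 6

By the rational root test, any rational root of the monic integer polynomial f(x) = x^3 + 40x + 4 must be an integer dividing the constant term 4, i.e. one of ±{1, 2, 4}. Evaluating: f(1) = 45, f(-1) = -37, f(2) = 92, f(-2) = -84, f(4) = 228, f(-4) = -220; none is 0, so f has no rational root and is therefore irreducible over Q (a cubic with no linear factor over a field is irreducible). For an irreducible cubic, the Galois group is A_3 or S_3 according as the discriminant disc(f) = -4a^3 - 27b^2 = -4·(40)^3 - 27·(4)^2 = -256432 is or is not a square in Q. Here disc(f) = -256432 is not a perfect square in Q, so the Galois group of f over Q is not contained in A_3 and must be all of S_3. The splitting field has degree |S_3| = 6 over Q, so [K : Q] = 6.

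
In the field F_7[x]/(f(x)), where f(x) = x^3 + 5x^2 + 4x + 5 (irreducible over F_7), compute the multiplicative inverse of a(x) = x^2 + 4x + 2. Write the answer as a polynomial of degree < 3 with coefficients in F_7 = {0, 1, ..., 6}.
a(x)^(-1) ≡ 2x^2 + 6x (mod f(x))

Since f is irreducible over F_7, F_7[x]/(f) is a field and a(x) ≠ 0 has an inverse. Apply the extended Euclidean algorithm to f(x) and a(x) in F_7[x]: f(x) = (x + 1)·a(x) + (5x + 3);  a(x) = (3x + 6)·(5x + 3) + (5). The last nonzero remainder is the constant 5 = gcd(f, a) in F_7. Back-substituting through the division chain expresses 5 = s(x)·a(x) + t(x)·f(x) with s(x) ≡ 3x^2 + 2x (mod f), so (3x^2 + 2x)·a(x) ≡ 5 (mod f). Multiplying by 5^(-1) ≡ 3 in F_7 gives a(x)^(-1) ≡ 3·(3x^2 + 2x) ≡ 2x^2 + 6x (mod f). Check: (x^2 + 4x + 2)·(2x^2 + 6x) = 2x^4 + 5x ≡ 1 (mod x^3 + 5x^2 + 4x + 5).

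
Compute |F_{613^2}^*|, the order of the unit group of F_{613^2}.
|F_{613^2}^*| = 375768

F_{613^2} has 613^2 = 375769 elements; its multiplicative group consists of all nonzero elements, so |F_{613^2}^*| = 375769 - 1 = 375768. (It is cyclic since any finite subgroup of the multiplicative group of a field is cyclic.)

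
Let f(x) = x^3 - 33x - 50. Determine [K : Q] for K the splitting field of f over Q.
[K : Q] = 6

By the rational root test, any rational root of the monic integer polynomial f(x) = x^3 - 33x - 50 must be an integer dividing the constant term -50, i.e. one of ±{1, 2, 5, 10, 25, 50}. Evaluating: f(1) = -82, f(-1) = -18, f(2) = -108, f(-2) = 8, f(5) = -90, f(-5) = -10, f(10) = 620, f(-10) = -720, f(25) = 14750, f(-25) = -14850, f(50) = 123300, f(-50) = -123400; none is 0, so f has no rational root and is therefore irreducible over Q (a cubic with no linear factor over a field is irreducible). For an irreducible cubic, the Galois group is A_3 or S_3 according as the discriminant disc(f) = -4a^3 - 27b^2 = -4·(-33)^3 - 27·(-50)^2 = 76248 is or is not a square in Q. Here disc(f) = 76248 is not a perfect square in Q, so the Galois group of f over Q is not contained in A_3 and must be all of S_3. The splitting field has degree |S_3| = 6 over Q, so [K : Q] = 6.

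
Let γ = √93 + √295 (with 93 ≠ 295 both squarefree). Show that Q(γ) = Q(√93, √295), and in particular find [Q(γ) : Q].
[Q(γ) : Q] = 4 (equivalently, Q(γ) = Q(√93, √295))

Obviously Q(γ) ⊆ Q(√93, √295), and [Q(√93, √295):Q] = 4 (since 93, 295 are distinct squarefree integers > 1 with 27435 not a perfect square). To show equality we compute the minimal polynomial of γ. From γ = √93 + √295: γ^2 = 93 + 2√(27435) + 295 = 388 + 2√(27435), so γ^2 - 388 = 2√(27435); squaring, (γ^2 - 388)^2 = 4·27435, i.e. γ^4 - 776γ^2 + 150544 - 109740 = 0, i.e. γ^4 - 776γ^2 + 40804 = 0. So γ is a root of x^4 - 776x^2 + 40804. This polynomial is irreducible over Q: it has no rational root (each ±√93 ± √295 is irrational), and any factorization into two quadratics over Q would force √(27435) ∈ Q (pairing opposite roots) or √93, √295 ∈ Q (other pairings), all impossible. Hence [Q(γ):Q] = 4 = [Q(√93, √295):Q], so Q(γ) = Q(√93, √295).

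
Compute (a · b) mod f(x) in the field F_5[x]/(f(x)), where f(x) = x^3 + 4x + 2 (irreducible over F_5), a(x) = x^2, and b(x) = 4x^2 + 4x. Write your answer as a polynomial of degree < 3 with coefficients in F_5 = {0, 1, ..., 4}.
a · b ≡ 4x^2 + x + 2 (mod f(x))

Multiply in F_5[x]: a(x)·b(x) = (x^2)·(4x^2 + 4x) = 4x^4 + 4x^3. This has degree ≥ 3, so divide by f(x) over F_5: 4x^4 + 4x^3 = (4x + 4)·(x^3 + 4x + 2) + (4x^2 + x + 2). Hence a·b ≡ 4x^2 + x + 2 (mod f). (F_5[x]/(f) is a field with 5^3 = 125 elements since f is irreducible of degree 3.)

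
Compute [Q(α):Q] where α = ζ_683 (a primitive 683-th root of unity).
[Q(α):Q] = 682

The minimal polynomial of ζ_683 over Q is the 683-th cyclotomic polynomial Φ_683(x), which is irreducible over Q and has degree φ(683) = 682. Hence [Q(α):Q] = φ(683) = 682.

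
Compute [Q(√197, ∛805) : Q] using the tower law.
[Q(√197, ∛805) : Q] = 6

Let L = Q(√197, ∛805). Since Q(√197) ⊂ L and [Q(√197):Q] = 2, the tower law gives 2 | [L:Q]. Likewise Q(∛805) ⊂ L with [Q(∛805):Q] = 3 (because 805 is not a perfect cube), so 3 | [L:Q]. As gcd(2,3) = 1, [L:Q] is divisible by 6. Conversely L is generated over Q by √197 and ∛805, so [L:Q] ≤ 2·3 = 6. Therefore [Q(√197, ∛805) : Q] = 6.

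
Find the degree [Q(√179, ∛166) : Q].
[Q(√179, ∛166) : Q] = 6

Let L = Q(√179, ∛166). Since Q(√179) ⊂ L and [Q(√179):Q] = 2, the tower law gives 2 | [L:Q]. Likewise Q(∛166) ⊂ L with [Q(∛166):Q] = 3 (because 166 is not a perfect cube), so 3 | [L:Q]. As gcd(2,3) = 1, [L:Q] is divisible by 6. Conversely L is generated over Q by √179 and ∛166, so [L:Q] ≤ 2·3 = 6. Therefore [Q(√179, ∛166) : Q] = 6.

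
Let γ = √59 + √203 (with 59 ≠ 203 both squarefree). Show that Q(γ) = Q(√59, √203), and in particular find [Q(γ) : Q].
[Q(γ) : Q] = 4 (equivalently, Q(γ) = Q(√59, √203))

Obviously Q(γ) ⊆ Q(√59, √203), and [Q(√59, √203):Q] = 4 (since 59, 203 are distinct squarefree integers > 1 with 11977 not a perfect square). To show equality we compute the minimal polynomial of γ. From γ = √59 + √203: γ^2 = 59 + 2√(11977) + 203 = 262 + 2√(11977), so γ^2 - 262 = 2√(11977); squaring, (γ^2 - 262)^2 = 4·11977, i.e. γ^4 - 524γ^2 + 68644 - 47908 = 0, i.e. γ^4 - 524γ^2 + 20736 = 0. So γ is a root of x^4 - 524x^2 + 20736. This polynomial is irreducible over Q: it has no rational root (each ±√59 ± √203 is irrational), and any factorization into two quadratics over Q would force √(11977) ∈ Q (pairing opposite roots) or √59, √203 ∈ Q (other pairings), all impossible. Hence [Q(γ):Q] = 4 = [Q(√59, √203):Q], so Q(γ) = Q(√59, √203).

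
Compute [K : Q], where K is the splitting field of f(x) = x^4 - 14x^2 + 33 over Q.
[K : Q] = 4

Solving the quadratic in x^2: x^2 = (14 ± √(14^2 - 4·33))/2 = (14 ± √64)/2 = (14 ± 8)/2, giving x^2 = 3 or x^2 = 11. So f(x) = (x^2 - 3)(x^2 - 11) and the roots of f are ±√3, ±√11. Hence the splitting field is K = Q(√3, √11). Since 3 and 11 are distinct squarefree integers > 1, their product 33 is not a perfect square, so √11 ∉ Q(√3). By the tower law [K:Q] = [Q(√3,√11):Q(√3)] · [Q(√3):Q] = 2 · 2 = 4.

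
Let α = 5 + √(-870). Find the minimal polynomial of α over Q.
m_α(x) = x^2 - 10x + 895

From α - 5 = √(-870), squaring gives (α - 5)^2 = -870, i.e. α^2 - 10α + 25 = -870, so α^2 - 10α + 895 = 0. The discriminant of x^2 - 10x + 895 is (-10)^2 - 4·(895) = 100 - 3580 = -3480, and 4·(-870) is not a perfect square in Q since -870 is squarefree and ≠ 1. Hence x^2 - 10x + 895 is irreducible over Q and is the minimal polynomial of α.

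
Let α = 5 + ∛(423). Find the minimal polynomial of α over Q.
m_α(x) = x^3 - 15x^2 + 75x - 548

Set β = α - 5 = ∛(423), so β^3 = 423. Then (α - 5)^3 - 423 = 0, i.e. α is a root of g(x) = (x - 5)^3 - 423 = x^3 - 15x^2 + 75x - 548. Since g(x) = h(x - 5) where h(x) = x^3 - 423, and h is irreducible over Q (because 423 is not a perfect cube, so h has no rational root, and a monic cubic with no rational root is irreducible), g is also irreducible (irreducibility is preserved under the substitution x → x - 5). Hence m_α(x) = x^3 - 15x^2 + 75x - 548.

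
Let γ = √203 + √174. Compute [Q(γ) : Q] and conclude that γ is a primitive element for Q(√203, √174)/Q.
[Q(γ) : Q] = 4 (equivalently, Q(γ) = Q(√203, √174))

Obviously Q(γ) ⊆ Q(√203, √174), and [Q(√203, √174):Q] = 4 (since 203, 174 are distinct squarefree integers > 1 with 35322 not a perfect square). To show equality we compute the minimal polynomial of γ. From γ = √203 + √174: γ^2 = 203 + 2√(35322) + 174 = 377 + 2√(35322), so γ^2 - 377 = 2√(35322); squaring, (γ^2 - 377)^2 = 4·35322, i.e. γ^4 - 754γ^2 + 142129 - 141288 = 0, i.e. γ^4 - 754γ^2 + 841 = 0. So γ is a root of x^4 - 754x^2 + 841. This polynomial is irreducible over Q: it has no rational root (each ±√203 ± √174 is irrational), and any factorization into two quadratics over Q would force √(35322) ∈ Q (pairing opposite roots) or √203, √174 ∈ Q (other pairings), all impossible. Hence [Q(γ):Q] = 4 = [Q(√203, √174):Q], so Q(γ) = Q(√203, √174).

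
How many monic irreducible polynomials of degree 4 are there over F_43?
There are 854238 monic irreducible polynomials of degree 4 over F_43

Each element of F_{43^4} that lies in no proper subfield is a root of exactly one monic irreducible of degree 4 over F_43, and each such polynomial has 4 distinct roots in F_{43^4}. By Möbius inversion the count is N_43(4) = (1/4) Σ_{d|4} μ(4/d) · 43^d = (1/4)(μ(4)·43^1 + μ(2)·43^2 + μ(1)·43^4) = 3416952/4 = 854238.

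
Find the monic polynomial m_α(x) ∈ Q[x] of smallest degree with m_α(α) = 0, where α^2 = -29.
m_α(x) = x^2 + 29

α satisfies α^2 + 29 = 0, so x^2 + 29 annihilates α. Since d = -29 is squarefree and ≠ 1, it is not a perfect square in Q, so x^2 + 29 has no rational root and is therefore irreducible over Q (a degree-2 polynomial over a field is irreducible iff it has no root). Hence m_α(x) = x^2 + 29.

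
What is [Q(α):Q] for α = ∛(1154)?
[Q(α):Q] = 3

The minimal polynomial of α is x^3 - 1154, irreducible over Q since 1154 is not a perfect cube (so x^3 - 1154 has no rational root). Hence [Q(α):Q] = deg(m_α) = 3.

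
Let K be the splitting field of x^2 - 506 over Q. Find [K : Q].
[K : Q] = 2

f(x) = x^2 - 506 factors as (x - √506)(x + √506). The splitting field is K = Q(√506). Since 506 is squarefree and > 1, it is not a perfect square, so x^2 - 506 is irreducible over Q and [Q(√506) : Q] = 2. Hence [K : Q] = 2.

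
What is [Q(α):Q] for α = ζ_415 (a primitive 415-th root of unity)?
[Q(α):Q] = 328

The minimal polynomial of ζ_415 over Q is the 415-th cyclotomic polynomial Φ_415(x), which is irreducible over Q and has degree φ(415) = 328. Hence [Q(α):Q] = φ(415) = 328.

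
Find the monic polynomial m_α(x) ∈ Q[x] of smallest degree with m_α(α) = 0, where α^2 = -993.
m_α(x) = x^2 + 993

α satisfies α^2 + 993 = 0, so x^2 + 993 annihilates α. Since d = -993 is squarefree and ≠ 1, it is not a perfect square in Q, so x^2 + 993 has no rational root and is therefore irreducible over Q (a degree-2 polynomial over a field is irreducible iff it has no root). Hence m_α(x) = x^2 + 993.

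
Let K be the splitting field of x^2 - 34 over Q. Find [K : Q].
[K : Q] = 2

f(x) = x^2 - 34 factors as (x - √34)(x + √34). The splitting field is K = Q(√34). Since 34 is squarefree and > 1, it is not a perfect square, so x^2 - 34 is irreducible over Q and [Q(√34) : Q] = 2. Hence [K : Q] = 2.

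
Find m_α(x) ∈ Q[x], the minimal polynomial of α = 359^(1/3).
m_α(x) = x^3 - 359

α satisfies α^3 = 359, so x^3 - 359 annihilates α. By the rational root test, a rational root p/q (in lowest terms) of x^3 - 359 would satisfy p^3 = 359 q^3, forcing q = 1 and p^3 = 359; but 359 is not a perfect cube, contradiction. A monic cubic over Q with no rational root is irreducible (any nontrivial factorization would include a linear factor). Hence x^3 - 359 is the minimal polynomial of α, and in particular [Q(α):Q] = 3.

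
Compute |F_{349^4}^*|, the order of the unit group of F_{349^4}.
|F_{349^4}^*| = 14835483600

F_{349^4} has 349^4 = 14835483601 elements; its multiplicative group consists of all nonzero elements, so |F_{349^4}^*| = 14835483601 - 1 = 14835483600. (It is cyclic since any finite subgroup of the multiplicative group of a field is cyclic.)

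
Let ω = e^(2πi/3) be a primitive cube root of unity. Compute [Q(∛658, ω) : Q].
[Q(∛658, ω) : Q] = 6

[Q(∛658):Q] = 3 (min poly x^3 - 658, irreducible since 658 is not a perfect cube). [Q(ω):Q] = 2 (min poly x^2 + x + 1). Since Q(∛658) ⊂ R and ω ∉ R, we have ω ∉ Q(∛658), so x^2 + x + 1 remains irreducible over Q(∛658) and [Q(∛658, ω) : Q(∛658)] = 2. By the tower law, [Q(∛658, ω) : Q] = 3 · 2 = 6. (In fact Q(∛658, ω) is the splitting field of x^3 - 658 over Q.)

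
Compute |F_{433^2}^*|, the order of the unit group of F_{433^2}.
|F_{433^2}^*| = 187488

F_{433^2} has 433^2 = 187489 elements; its multiplicative group consists of all nonzero elements, so |F_{433^2}^*| = 187489 - 1 = 187488. (It is cyclic since any finite subgroup of the multiplicative group of a field is cyclic.)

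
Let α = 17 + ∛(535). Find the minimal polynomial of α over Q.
m_α(x) = x^3 - 51x^2 + 867x - 5448

Set β = α - 17 = ∛(535), so β^3 = 535. Then (α - 17)^3 - 535 = 0, i.e. α is a root of g(x) = (x - 17)^3 - 535 = x^3 - 51x^2 + 867x - 5448. Since g(x) = h(x - 17) where h(x) = x^3 - 535, and h is irreducible over Q (because 535 is not a perfect cube, so h has no rational root, and a monic cubic with no rational root is irreducible), g is also irreducible (irreducibility is preserved under the substitution x → x - 17). Hence m_α(x) = x^3 - 51x^2 + 867x - 5448.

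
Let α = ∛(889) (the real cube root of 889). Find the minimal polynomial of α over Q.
m_α(x) = x^3 - 889

α satisfies α^3 = 889, so x^3 - 889 annihilates α. By the rational root test, a rational root p/q (in lowest terms) of x^3 - 889 would satisfy p^3 = 889 q^3, forcing q = 1 and p^3 = 889; but 889 is not a perfect cube, contradiction. A monic cubic over Q with no rational root is irreducible (any nontrivial factorization would include a linear factor). Hence x^3 - 889 is the minimal polynomial of α, and in particular [Q(α):Q] = 3.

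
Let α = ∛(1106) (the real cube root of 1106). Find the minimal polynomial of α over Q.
m_α(x) = x^3 - 1106

α satisfies α^3 = 1106, so x^3 - 1106 annihilates α. By the rational root test, a rational root p/q (in lowest terms) of x^3 - 1106 would satisfy p^3 = 1106 q^3, forcing q = 1 and p^3 = 1106; but 1106 is not a perfect cube, contradiction. A monic cubic over Q with no rational root is irreducible (any nontrivial factorization would include a linear factor). Hence x^3 - 1106 is the minimal polynomial of α, and in particular [Q(α):Q] = 3.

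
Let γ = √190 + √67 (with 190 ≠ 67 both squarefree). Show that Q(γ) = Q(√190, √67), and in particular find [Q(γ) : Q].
[Q(γ) : Q] = 4 (equivalently, Q(γ) = Q(√190, √67))

Obviously Q(γ) ⊆ Q(√190, √67), and [Q(√190, √67):Q] = 4 (since 190, 67 are distinct squarefree integers > 1 with 12730 not a perfect square). To show equality we compute the minimal polynomial of γ. From γ = √190 + √67: γ^2 = 190 + 2√(12730) + 67 = 257 + 2√(12730), so γ^2 - 257 = 2√(12730); squaring, (γ^2 - 257)^2 = 4·12730, i.e. γ^4 - 514γ^2 + 66049 - 50920 = 0, i.e. γ^4 - 514γ^2 + 15129 = 0. So γ is a root of x^4 - 514x^2 + 15129. This polynomial is irreducible over Q: it has no rational root (each ±√190 ± √67 is irrational), and any factorization into two quadratics over Q would force √(12730) ∈ Q (pairing opposite roots) or √190, √67 ∈ Q (other pairings), all impossible. Hence [Q(γ):Q] = 4 = [Q(√190, √67):Q], so Q(γ) = Q(√190, √67).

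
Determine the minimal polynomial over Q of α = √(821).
m_α(x) = x^2 - 821

α satisfies α^2 - 821 = 0, so x^2 - 821 annihilates α. Since d = 821 is squarefree and ≠ 1, it is not a perfect square in Q, so x^2 - 821 has no rational root and is therefore irreducible over Q (a degree-2 polynomial over a field is irreducible iff it has no root). Hence m_α(x) = x^2 - 821.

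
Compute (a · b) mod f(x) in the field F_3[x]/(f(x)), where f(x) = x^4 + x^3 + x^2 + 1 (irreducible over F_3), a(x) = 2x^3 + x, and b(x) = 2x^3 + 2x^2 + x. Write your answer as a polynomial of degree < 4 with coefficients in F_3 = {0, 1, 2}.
a · b ≡ 2x^3 (mod f(x))

Multiply in F_3[x]: a(x)·b(x) = (2x^3 + x)·(2x^3 + 2x^2 + x) = x^6 + x^5 + x^4 + 2x^3 + x^2. This has degree ≥ 4, so divide by f(x) over F_3: x^6 + x^5 + x^4 + 2x^3 + x^2 = (x^2)·(x^4 + x^3 + x^2 + 1) + (2x^3). Hence a·b ≡ 2x^3 (mod f). (F_3[x]/(f) is a field with 3^4 = 81 elements since f is irreducible of degree 4.)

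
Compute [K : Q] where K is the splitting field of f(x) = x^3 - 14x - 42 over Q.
[K : Q] = 6

By the rational root test, any rational root of the monic integer polynomial f(x) = x^3 - 14x - 42 must be an integer dividing the constant term -42, i.e. one of ±{1, 2, 3, 6, 7, 14, 21, 42}. Evaluating: f(1) = -55, f(-1) = -29, f(2) = -62, f(-2) = -22, f(3) = -57, f(-3) = -27, f(6) = 90, f(-6) = -174, f(7) = 203, f(-7) = -287, f(14) = 2506, f(-14) = -2590, f(21) = 8925, f(-21) = -9009, f(42) = 73458, f(-42) = -73542; none is 0, so f has no rational root and is therefore irreducible over Q (a cubic with no linear factor over a field is irreducible). For an irreducible cubic, the Galois group is A_3 or S_3 according as the discriminant disc(f) = -4a^3 - 27b^2 = -4·(-14)^3 - 27·(-42)^2 = -36652 is or is not a square in Q. Here disc(f) = -36652 is not a perfect square in Q, so the Galois group of f over Q is not contained in A_3 and must be all of S_3. The splitting field has degree |S_3| = 6 over Q, so [K : Q] = 6.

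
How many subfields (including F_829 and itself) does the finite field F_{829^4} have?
F_{829^4} has 3 subfields

The subfields of F_{p^n} are exactly the fields F_{p^d} for d | n (each is the fixed field of the unique index-d subgroup of Gal(F_{p^n}/F_p) ≅ Z/nZ). The divisors of n = 4 are {1, 2, 4}, giving 3 subfields: F_{829^1}, F_{829^2}, F_{829^4}.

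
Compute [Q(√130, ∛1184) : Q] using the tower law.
[Q(√130, ∛1184) : Q] = 6

Let L = Q(√130, ∛1184). Since Q(√130) ⊂ L and [Q(√130):Q] = 2, the tower law gives 2 | [L:Q]. Likewise Q(∛1184) ⊂ L with [Q(∛1184):Q] = 3 (because 1184 is not a perfect cube), so 3 | [L:Q]. As gcd(2,3) = 1, [L:Q] is divisible by 6. Conversely L is generated over Q by √130 and ∛1184, so [L:Q] ≤ 2·3 = 6. Therefore [Q(√130, ∛1184) : Q] = 6.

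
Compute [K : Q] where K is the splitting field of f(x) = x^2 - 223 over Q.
[K : Q] = 2

f(x) = x^2 - 223 factors as (x - √223)(x + √223). The splitting field is K = Q(√223). Since 223 is squarefree and > 1, it is not a perfect square, so x^2 - 223 is irreducible over Q and [Q(√223) : Q] = 2. Hence [K : Q] = 2.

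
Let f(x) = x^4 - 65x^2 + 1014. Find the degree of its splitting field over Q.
[K : Q] = 4

Solving the quadratic in x^2: x^2 = (65 ± √(65^2 - 4·1014))/2 = (65 ± √169)/2 = (65 ± 13)/2, giving x^2 = 26 or x^2 = 39. So f(x) = (x^2 - 26)(x^2 - 39) and the roots of f are ±√26, ±√39. Hence the splitting field is K = Q(√26, √39). Since 26 and 39 are distinct squarefree integers > 1, their product 1014 is not a perfect square, so √39 ∉ Q(√26). By the tower law [K:Q] = [Q(√26,√39):Q(√26)] · [Q(√26):Q] = 2 · 2 = 4.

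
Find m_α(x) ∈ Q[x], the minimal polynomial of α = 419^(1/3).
m_α(x) = x^3 - 419

α satisfies α^3 = 419, so x^3 - 419 annihilates α. By the rational root test, a rational root p/q (in lowest terms) of x^3 - 419 would satisfy p^3 = 419 q^3, forcing q = 1 and p^3 = 419; but 419 is not a perfect cube, contradiction. A monic cubic over Q with no rational root is irreducible (any nontrivial factorization would include a linear factor). Hence x^3 - 419 is the minimal polynomial of α, and in particular [Q(α):Q] = 3.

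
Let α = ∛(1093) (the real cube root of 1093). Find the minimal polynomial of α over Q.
m_α(x) = x^3 - 1093

α satisfies α^3 = 1093, so x^3 - 1093 annihilates α. By the rational root test, a rational root p/q (in lowest terms) of x^3 - 1093 would satisfy p^3 = 1093 q^3, forcing q = 1 and p^3 = 1093; but 1093 is not a perfect cube, contradiction. A monic cubic over Q with no rational root is irreducible (any nontrivial factorization would include a linear factor). Hence x^3 - 1093 is the minimal polynomial of α, and in particular [Q(α):Q] = 3.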